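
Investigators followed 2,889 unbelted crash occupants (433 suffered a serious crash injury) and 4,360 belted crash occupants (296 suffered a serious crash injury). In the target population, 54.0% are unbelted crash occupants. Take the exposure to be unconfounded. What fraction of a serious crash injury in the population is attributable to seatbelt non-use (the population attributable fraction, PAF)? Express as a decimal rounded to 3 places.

PAF ≈ 0.395

p₁ = P(outcome | exposed) = 433/2889 = 0.14988
p₀ = P(outcome | unexposed) = 296/4360 = 0.06789
Overall risk P(Y=1) = π·p₁ + (1−π)·p₀ = 0.54×0.14988 + 0.46×0.06789 = 0.11216.
Under exogeneity, PAF = [P(Y=1) − p₀] / P(Y=1).
PAF = (0.11216 − 0.06789) / 0.11216 ≈ 0.3947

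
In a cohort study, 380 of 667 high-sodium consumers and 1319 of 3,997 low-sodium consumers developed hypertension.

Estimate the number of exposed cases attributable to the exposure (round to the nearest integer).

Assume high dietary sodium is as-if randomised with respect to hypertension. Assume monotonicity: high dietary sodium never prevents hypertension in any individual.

about 160 cases

p₁ = P(outcome | exposed) = 380/667 = 0.56972
p₀ = P(outcome | unexposed) = 1319/3997 = 0.33
PN = (p₁ − p₀)/p₁ = (0.56972 − 0.33) / 0.56972 ≈ 0.42077.
Attributable cases ≈ PN × (exposed cases) = 0.42077 × 380 ≈ 159.89.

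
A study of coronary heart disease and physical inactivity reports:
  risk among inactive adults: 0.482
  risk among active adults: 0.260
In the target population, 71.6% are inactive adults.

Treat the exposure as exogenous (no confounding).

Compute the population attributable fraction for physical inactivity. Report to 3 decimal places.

PAF ≈ 0.379

Let p₁ = 0.482, p₀ = 0.26.
Overall risk P(Y=1) = π·p₁ + (1−π)·p₀ = 0.716×0.482 + 0.284×0.26 = 0.41895.
Under exogeneity, PAF = [P(Y=1) − p₀] / P(Y=1).
PAF = (0.41895 − 0.26) / 0.41895 ≈ 0.3794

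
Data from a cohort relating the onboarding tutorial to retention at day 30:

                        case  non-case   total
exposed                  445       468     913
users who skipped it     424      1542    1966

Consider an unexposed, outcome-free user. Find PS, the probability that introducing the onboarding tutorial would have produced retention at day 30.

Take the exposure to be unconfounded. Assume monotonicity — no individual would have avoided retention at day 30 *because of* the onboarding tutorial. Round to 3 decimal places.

PS ≈ 0.346

p₁ = P(outcome | exposed) = 445/913 = 0.4874
p₀ = P(outcome | unexposed) = 424/1966 = 0.21567
Under exogeneity and monotonicity, PS = (p₁ − p₀)/(1 − p₀).
PS = (0.4874 − 0.21567) / 0.78433 ≈ 0.3465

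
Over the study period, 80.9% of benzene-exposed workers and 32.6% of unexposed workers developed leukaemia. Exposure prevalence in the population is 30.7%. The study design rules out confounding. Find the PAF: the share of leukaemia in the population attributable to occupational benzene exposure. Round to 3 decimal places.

PAF ≈ 0.313

p₁ = 0.809, p₀ = 0.326.
Overall risk P(Y=1) = π·p₁ + (1−π)·p₀ = 0.307×0.809 + 0.693×0.326 = 0.47428.
Under exogeneity, PAF = [P(Y=1) − p₀] / P(Y=1).
PAF = (0.47428 − 0.326) / 0.47428 ≈ 0.3126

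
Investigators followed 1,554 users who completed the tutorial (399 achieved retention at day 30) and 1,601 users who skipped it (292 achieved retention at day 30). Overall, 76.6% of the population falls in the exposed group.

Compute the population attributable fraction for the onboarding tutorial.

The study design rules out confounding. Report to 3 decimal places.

p₁ = P(outcome | exposed) = 399/1554 = 0.25676
p₀ = P(outcome | unexposed) = 292/1601 = 0.18239
Overall risk P(Y=1) = π·p₁ + (1−π)·p₀ = 0.766×0.25676 + 0.234×0.18239 = 0.23935.
Under exogeneity, PAF = [P(Y=1) − p₀] / P(Y=1).
PAF = (0.23935 − 0.18239) / 0.23935 ≈ 0.2380

PAF ≈ 0.238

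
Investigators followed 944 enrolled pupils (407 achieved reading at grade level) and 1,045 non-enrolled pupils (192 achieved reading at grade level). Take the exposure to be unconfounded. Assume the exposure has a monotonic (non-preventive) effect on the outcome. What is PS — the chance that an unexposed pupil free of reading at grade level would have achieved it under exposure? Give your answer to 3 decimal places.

p₁ = P(outcome | exposed) = 407/944 = 0.43114
p₀ = P(outcome | unexposed) = 192/1045 = 0.18373
Under exogeneity and monotonicity, PS = (p₁ − p₀) / (1 − p₀).
PS = (0.43114 − 0.18373) / (1 − 0.18373) = 0.24741 / 0.81627 ≈ 0.3031

PS ≈ 0.303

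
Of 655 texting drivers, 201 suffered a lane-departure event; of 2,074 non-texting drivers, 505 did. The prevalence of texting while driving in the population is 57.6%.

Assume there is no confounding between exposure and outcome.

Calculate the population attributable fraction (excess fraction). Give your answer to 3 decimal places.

p₁ = P(outcome | exposed) = 201/655 = 0.30687
p₀ = P(outcome | unexposed) = 505/2074 = 0.24349
Overall risk P(Y=1) = π·p₁ + (1−π)·p₀ = 0.576×0.30687 + 0.424×0.24349 = 0.28.
Under exogeneity, PAF = [P(Y=1) − p₀] / P(Y=1).
PAF = (0.28 − 0.24349) / 0.28 ≈ 0.1304

PAF ≈ 0.130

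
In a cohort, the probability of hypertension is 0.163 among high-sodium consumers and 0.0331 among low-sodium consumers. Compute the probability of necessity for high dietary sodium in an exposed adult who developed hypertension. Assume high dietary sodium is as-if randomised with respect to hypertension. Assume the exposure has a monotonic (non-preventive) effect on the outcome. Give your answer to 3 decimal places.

PN ≈ 0.797

Let p₁ = 0.163, p₀ = 0.0331.
Under exogeneity and monotonicity, PN = (p₁ − p₀) / p₁.
PN = (0.163 − 0.0331) / 0.163 = 0.1299 / 0.163 ≈ 0.7969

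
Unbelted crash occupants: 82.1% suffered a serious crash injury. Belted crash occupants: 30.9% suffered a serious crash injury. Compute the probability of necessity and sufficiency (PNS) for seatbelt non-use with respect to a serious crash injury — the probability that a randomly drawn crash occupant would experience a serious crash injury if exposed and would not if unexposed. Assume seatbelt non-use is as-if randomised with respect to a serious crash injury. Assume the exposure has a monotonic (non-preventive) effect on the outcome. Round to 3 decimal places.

PNS ≈ 0.512

p₁ = 0.821, p₀ = 0.309.
Under exogeneity and monotonicity, PNS = p₁ − p₀.
PNS = 0.821 − 0.309 = 0.512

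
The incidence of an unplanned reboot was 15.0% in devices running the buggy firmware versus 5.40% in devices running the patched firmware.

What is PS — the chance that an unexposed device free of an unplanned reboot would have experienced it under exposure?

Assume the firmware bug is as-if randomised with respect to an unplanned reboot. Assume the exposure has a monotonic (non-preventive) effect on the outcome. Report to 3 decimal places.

p₁ = 0.15, p₀ = 0.054.
Under exogeneity and monotonicity, PS = (p₁ − p₀) / (1 − p₀).
PS = (0.15 − 0.054) / (1 − 0.054) = 0.096 / 0.946 ≈ 0.1015

PS ≈ 0.101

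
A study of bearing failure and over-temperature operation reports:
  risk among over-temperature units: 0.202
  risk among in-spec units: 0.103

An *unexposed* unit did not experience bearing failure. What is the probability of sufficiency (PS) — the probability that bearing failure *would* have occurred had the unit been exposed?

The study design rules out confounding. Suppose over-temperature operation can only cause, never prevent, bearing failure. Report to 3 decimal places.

PS ≈ 0.110

Let p₁ = 0.202, p₀ = 0.103.
Under exogeneity and monotonicity, PS = (p₁ − p₀) / (1 − p₀).
PS = (0.202 − 0.103) / (1 − 0.103) = 0.099 / 0.897 ≈ 0.1104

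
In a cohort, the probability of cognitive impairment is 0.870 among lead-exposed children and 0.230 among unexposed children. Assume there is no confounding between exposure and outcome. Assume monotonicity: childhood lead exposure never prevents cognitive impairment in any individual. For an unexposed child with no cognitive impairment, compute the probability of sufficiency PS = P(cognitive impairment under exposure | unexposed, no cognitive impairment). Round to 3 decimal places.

PS ≈ 0.831

Let p₁ = 0.87, p₀ = 0.23.
Under exogeneity and monotonicity, PS = (p₁ − p₀) / (1 − p₀).
PS = (0.87 − 0.23) / (1 − 0.23) = 0.64 / 0.77 ≈ 0.8312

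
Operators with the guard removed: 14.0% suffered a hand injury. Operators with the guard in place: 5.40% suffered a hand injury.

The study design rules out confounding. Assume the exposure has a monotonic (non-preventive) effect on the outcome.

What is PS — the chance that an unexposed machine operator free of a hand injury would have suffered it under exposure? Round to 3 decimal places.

p₁ = 0.14, p₀ = 0.054.
Under exogeneity and monotonicity, PS = (p₁ − p₀) / (1 − p₀).
PS = (0.14 − 0.054) / (1 − 0.054) = 0.086 / 0.946 ≈ 0.0909

PS ≈ 0.091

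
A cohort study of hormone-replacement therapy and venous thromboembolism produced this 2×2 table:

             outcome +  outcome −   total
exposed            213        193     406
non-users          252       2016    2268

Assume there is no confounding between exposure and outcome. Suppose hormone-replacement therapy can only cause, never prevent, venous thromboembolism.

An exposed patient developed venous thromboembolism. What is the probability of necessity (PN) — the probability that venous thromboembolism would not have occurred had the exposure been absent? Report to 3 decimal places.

PN ≈ 0.788

p₁ = P(outcome | exposed) = 213/406 = 0.52463
p₀ = P(outcome | unexposed) = 252/2268 = 0.11111
Under exogeneity and monotonicity, PN = (p₁ − p₀)/p₁.
PN = (0.52463 − 0.11111) / 0.52463 ≈ 0.7882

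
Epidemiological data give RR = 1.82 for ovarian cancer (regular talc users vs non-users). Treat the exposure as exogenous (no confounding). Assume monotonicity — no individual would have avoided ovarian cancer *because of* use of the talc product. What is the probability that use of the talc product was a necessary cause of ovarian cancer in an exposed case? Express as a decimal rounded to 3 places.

PN ≈ 0.451

Under exogeneity and monotonicity, PN = (RR − 1) / RR = 1 − 1/RR.
PN = (1.82 − 1) / 1.82 = 0.82 / 1.82 ≈ 0.4505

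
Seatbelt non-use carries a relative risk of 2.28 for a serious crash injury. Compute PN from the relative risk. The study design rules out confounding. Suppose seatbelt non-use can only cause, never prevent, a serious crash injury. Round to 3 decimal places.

Under exogeneity and monotonicity, PN = (RR − 1) / RR = 1 − 1/RR.
PN = (2.28 − 1) / 2.28 = 1.28 / 2.28 ≈ 0.5614

PN ≈ 0.561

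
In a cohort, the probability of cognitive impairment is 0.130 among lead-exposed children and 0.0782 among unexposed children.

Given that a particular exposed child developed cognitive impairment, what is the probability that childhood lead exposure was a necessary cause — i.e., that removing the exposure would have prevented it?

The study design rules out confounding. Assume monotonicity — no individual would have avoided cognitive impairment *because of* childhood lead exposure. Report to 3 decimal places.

PN ≈ 0.398

Let p₁ = 0.13, p₀ = 0.0782.
Under exogeneity and monotonicity, PN = (p₁ − p₀) / p₁.
PN = (0.13 − 0.0782) / 0.13 = 0.0518 / 0.13 ≈ 0.3985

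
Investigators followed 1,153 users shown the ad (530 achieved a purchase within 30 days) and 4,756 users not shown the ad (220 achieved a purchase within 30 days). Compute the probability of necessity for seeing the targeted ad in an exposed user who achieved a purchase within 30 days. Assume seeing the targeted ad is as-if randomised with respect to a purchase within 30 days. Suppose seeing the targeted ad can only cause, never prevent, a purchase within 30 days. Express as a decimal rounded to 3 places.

PN ≈ 0.899

p₁ = P(outcome | exposed) = 530/1153 = 0.45967
p₀ = P(outcome | unexposed) = 220/4756 = 0.046257
Under exogeneity and monotonicity, PN = (p₁ − p₀) / p₁.
PN = (0.45967 − 0.046257) / 0.45967 = 0.41341 / 0.45967 ≈ 0.8994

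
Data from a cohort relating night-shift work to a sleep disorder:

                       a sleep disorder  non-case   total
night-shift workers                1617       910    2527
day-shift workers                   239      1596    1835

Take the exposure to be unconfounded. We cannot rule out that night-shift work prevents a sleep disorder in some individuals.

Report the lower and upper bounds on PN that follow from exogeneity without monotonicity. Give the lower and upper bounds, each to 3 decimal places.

p₁ = P(outcome | exposed) = 1617/2527 = 0.63989
p₀ = P(outcome | unexposed) = 239/1835 = 0.13025
Under exogeneity alone the bounds on PN are max{0,(p₁−p₀)/p₁} ≤ PN ≤ min{1,(1−p₀)/p₁}.
  lower = (p₁ − p₀)/p₁ = 0.50964 / 0.63989 ≈ 0.7965
  upper = min{1, (1 − p₀)/p₁} = 0.86975 / 0.63989 ≈ 1.3592 → capped at 1

0.796 ≤ PN ≤ 1.000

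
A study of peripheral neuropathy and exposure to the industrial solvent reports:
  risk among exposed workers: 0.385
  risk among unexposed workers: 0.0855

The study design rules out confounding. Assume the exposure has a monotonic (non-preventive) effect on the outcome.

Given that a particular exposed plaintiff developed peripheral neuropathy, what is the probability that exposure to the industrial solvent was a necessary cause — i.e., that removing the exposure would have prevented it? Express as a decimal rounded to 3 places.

PN ≈ 0.778

Let p₁ = 0.385, p₀ = 0.0855.
Under exogeneity and monotonicity, PN = (p₁ − p₀) / p₁.
PN = (0.385 − 0.0855) / 0.385 = 0.2995 / 0.385 ≈ 0.7779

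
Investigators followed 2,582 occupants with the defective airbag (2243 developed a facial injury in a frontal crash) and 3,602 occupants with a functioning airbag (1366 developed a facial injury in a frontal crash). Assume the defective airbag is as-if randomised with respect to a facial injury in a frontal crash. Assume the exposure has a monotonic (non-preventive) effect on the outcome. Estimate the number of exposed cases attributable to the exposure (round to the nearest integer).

about 1264 cases

p₁ = P(outcome | exposed) = 2243/2582 = 0.86871
p₀ = P(outcome | unexposed) = 1366/3602 = 0.37923
PN = (p₁ − p₀)/p₁ = (0.86871 − 0.37923) / 0.86871 ≈ 0.56345.
Attributable cases ≈ PN × (exposed cases) = 0.56345 × 2243 ≈ 1263.82.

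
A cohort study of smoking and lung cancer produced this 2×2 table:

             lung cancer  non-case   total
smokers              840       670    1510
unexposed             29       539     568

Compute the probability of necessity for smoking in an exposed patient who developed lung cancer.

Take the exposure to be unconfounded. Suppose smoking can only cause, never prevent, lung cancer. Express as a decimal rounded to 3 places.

p₁ = P(outcome | exposed) = 840/1510 = 0.55629
p₀ = P(outcome | unexposed) = 29/568 = 0.051056
Under exogeneity and monotonicity, PN = (p₁ − p₀) / p₁.
PN = (0.55629 − 0.051056) / 0.55629 = 0.50524 / 0.55629 ≈ 0.9082

PN ≈ 0.908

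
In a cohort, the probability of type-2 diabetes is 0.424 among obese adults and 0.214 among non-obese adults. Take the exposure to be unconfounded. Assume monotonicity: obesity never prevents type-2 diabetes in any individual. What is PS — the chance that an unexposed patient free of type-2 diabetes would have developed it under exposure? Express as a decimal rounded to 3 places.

PS ≈ 0.267

Let p₁ = 0.424, p₀ = 0.214.
Under exogeneity and monotonicity, PS = (p₁ − p₀) / (1 − p₀).
PS = (0.424 − 0.214) / (1 − 0.214) = 0.21 / 0.786 ≈ 0.2672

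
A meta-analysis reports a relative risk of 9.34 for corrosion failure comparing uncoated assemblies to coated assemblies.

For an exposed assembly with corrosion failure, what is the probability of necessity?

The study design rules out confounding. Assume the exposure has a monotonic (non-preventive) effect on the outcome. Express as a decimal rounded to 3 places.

Under exogeneity and monotonicity, PN = (RR − 1) / RR = 1 − 1/RR.
PN = (9.34 − 1) / 9.34 = 8.34 / 9.34 ≈ 0.8929

PN ≈ 0.893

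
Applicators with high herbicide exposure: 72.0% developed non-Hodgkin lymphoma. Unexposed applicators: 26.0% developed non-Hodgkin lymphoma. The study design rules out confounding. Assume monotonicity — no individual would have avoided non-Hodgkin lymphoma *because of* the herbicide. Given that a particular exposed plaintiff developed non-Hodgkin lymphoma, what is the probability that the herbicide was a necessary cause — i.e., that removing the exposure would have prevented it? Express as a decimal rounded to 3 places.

p₁ = 0.72, p₀ = 0.26.
Under exogeneity and monotonicity, PN = (p₁ − p₀) / p₁.
PN = (0.72 − 0.26) / 0.72 = 0.46 / 0.72 ≈ 0.6389

PN ≈ 0.639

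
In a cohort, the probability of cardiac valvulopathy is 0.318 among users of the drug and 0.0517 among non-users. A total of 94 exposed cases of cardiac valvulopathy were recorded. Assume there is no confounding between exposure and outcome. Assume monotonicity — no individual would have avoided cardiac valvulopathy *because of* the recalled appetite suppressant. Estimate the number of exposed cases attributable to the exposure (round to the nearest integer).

Let p₁ = 0.318, p₀ = 0.0517.
PN = (p₁ − p₀)/p₁ = (0.318 − 0.0517) / 0.318 ≈ 0.83742.
Attributable cases ≈ PN × (exposed cases) = 0.83742 × 94 ≈ 78.72.

about 79 cases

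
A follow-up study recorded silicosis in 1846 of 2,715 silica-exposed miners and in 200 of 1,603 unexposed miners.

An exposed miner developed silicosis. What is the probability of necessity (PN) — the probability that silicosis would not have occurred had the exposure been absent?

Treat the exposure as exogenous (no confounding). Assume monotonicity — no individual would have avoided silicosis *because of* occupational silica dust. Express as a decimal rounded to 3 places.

PN ≈ 0.817

p₁ = P(outcome | exposed) = 1846/2715 = 0.67993
p₀ = P(outcome | unexposed) = 200/1603 = 0.12477
Under exogeneity and monotonicity, PN = (p₁ − p₀) / p₁.
PN = (0.67993 − 0.12477) / 0.67993 = 0.55516 / 0.67993 ≈ 0.8165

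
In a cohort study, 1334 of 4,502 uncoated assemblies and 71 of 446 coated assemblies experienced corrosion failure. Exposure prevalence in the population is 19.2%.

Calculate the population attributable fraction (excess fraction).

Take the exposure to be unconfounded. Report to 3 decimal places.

PAF ≈ 0.142

p₁ = P(outcome | exposed) = 1334/4502 = 0.29631
p₀ = P(outcome | unexposed) = 71/446 = 0.15919
Overall risk P(Y=1) = π·p₁ + (1−π)·p₀ = 0.192×0.29631 + 0.808×0.15919 = 0.18552.
Under exogeneity, PAF = [P(Y=1) − p₀] / P(Y=1).
PAF = (0.18552 − 0.15919) / 0.18552 ≈ 0.1419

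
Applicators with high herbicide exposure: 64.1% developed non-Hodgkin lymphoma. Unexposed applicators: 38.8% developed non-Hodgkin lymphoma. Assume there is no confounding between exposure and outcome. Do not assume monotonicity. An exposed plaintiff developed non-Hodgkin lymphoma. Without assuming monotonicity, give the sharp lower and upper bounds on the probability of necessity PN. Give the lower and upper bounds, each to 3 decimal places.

p₁ = 0.641, p₀ = 0.388.
Under exogeneity alone the bounds on PN are max{0,(p₁−p₀)/p₁} ≤ PN ≤ min{1,(1−p₀)/p₁}.
  lower = (p₁ − p₀)/p₁ = 0.253 / 0.641 ≈ 0.3947
  upper = min{1, (1 − p₀)/p₁} = 0.612 / 0.641 ≈ 0.9548

0.395 ≤ PN ≤ 0.955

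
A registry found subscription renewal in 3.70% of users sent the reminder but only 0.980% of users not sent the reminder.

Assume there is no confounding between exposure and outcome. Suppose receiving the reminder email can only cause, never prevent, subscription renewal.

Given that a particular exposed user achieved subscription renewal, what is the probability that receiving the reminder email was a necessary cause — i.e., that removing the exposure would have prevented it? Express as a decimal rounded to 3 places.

p₁ = 0.037, p₀ = 0.0098.
Under exogeneity and monotonicity, PN = (p₁ − p₀) / p₁.
PN = (0.037 − 0.0098) / 0.037 = 0.0272 / 0.037 ≈ 0.7351

PN ≈ 0.735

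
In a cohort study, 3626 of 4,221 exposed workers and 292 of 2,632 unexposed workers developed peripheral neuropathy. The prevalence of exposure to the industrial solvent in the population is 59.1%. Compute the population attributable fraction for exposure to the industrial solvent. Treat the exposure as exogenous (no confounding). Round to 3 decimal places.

PAF ≈ 0.799

p₁ = P(outcome | exposed) = 3626/4221 = 0.85904
p₀ = P(outcome | unexposed) = 292/2632 = 0.11094
Overall risk P(Y=1) = π·p₁ + (1−π)·p₀ = 0.591×0.85904 + 0.409×0.11094 = 0.55307.
Under exogeneity, PAF = [P(Y=1) − p₀] / P(Y=1).
PAF = (0.55307 − 0.11094) / 0.55307 ≈ 0.7994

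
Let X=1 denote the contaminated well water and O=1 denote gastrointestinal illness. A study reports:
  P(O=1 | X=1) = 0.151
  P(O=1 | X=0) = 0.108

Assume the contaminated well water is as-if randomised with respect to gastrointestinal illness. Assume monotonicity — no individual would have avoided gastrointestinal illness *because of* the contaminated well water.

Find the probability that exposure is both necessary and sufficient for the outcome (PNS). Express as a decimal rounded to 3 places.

Let p₁ = 0.151, p₀ = 0.108.
Under exogeneity and monotonicity, PNS = p₁ − p₀.
PNS = 0.151 − 0.108 = 0.043

PNS ≈ 0.043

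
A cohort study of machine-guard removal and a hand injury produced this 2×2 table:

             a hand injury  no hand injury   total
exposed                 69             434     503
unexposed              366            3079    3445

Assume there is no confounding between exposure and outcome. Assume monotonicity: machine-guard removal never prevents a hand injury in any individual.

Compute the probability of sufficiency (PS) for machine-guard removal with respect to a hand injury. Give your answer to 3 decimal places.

p₁ = P(outcome | exposed) = 69/503 = 0.13718
p₀ = P(outcome | unexposed) = 366/3445 = 0.10624
Under exogeneity and monotonicity, PS = (p₁ − p₀)/(1 − p₀).
PS = (0.13718 − 0.10624) / 0.89376 ≈ 0.0346

PS ≈ 0.035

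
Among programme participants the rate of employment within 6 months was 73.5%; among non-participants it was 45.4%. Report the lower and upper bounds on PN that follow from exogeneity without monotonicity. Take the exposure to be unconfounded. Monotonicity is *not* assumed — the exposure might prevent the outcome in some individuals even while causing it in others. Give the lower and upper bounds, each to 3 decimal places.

p₁ = 0.735, p₀ = 0.454.
Under exogeneity alone the bounds on PN are max{0,(p₁−p₀)/p₁} ≤ PN ≤ min{1,(1−p₀)/p₁}.
  lower = (p₁ − p₀)/p₁ = 0.281 / 0.735 ≈ 0.3823
  upper = min{1, (1 − p₀)/p₁} = 0.546 / 0.735 ≈ 0.7429

0.382 ≤ PN ≤ 0.743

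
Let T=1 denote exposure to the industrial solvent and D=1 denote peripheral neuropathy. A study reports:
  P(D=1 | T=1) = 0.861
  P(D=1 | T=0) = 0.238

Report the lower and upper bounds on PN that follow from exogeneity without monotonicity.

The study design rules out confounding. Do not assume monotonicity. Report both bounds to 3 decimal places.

0.724 ≤ PN ≤ 0.885

Let p₁ = 0.861, p₀ = 0.238.
Under exogeneity alone the bounds on PN are max{0,(p₁−p₀)/p₁} ≤ PN ≤ min{1,(1−p₀)/p₁}.
  lower = (p₁ − p₀)/p₁ = 0.623 / 0.861 ≈ 0.7236
  upper = min{1, (1 − p₀)/p₁} = 0.762 / 0.861 ≈ 0.8850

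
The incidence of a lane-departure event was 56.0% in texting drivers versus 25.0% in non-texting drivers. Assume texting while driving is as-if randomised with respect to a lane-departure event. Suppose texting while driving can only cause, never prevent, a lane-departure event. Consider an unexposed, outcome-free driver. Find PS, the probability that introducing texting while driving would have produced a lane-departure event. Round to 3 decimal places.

p₁ = 0.56, p₀ = 0.25.
Under exogeneity and monotonicity, PS = (p₁ − p₀) / (1 − p₀).
PS = (0.56 − 0.25) / (1 − 0.25) = 0.31 / 0.75 ≈ 0.4133

PS ≈ 0.413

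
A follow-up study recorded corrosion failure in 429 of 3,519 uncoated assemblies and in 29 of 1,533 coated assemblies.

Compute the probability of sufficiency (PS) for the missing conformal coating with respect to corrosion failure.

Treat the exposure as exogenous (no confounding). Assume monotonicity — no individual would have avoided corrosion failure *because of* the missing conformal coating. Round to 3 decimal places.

PS ≈ 0.105

p₁ = P(outcome | exposed) = 429/3519 = 0.12191
p₀ = P(outcome | unexposed) = 29/1533 = 0.018917
Under exogeneity and monotonicity, PS = (p₁ − p₀) / (1 − p₀).
PS = (0.12191 − 0.018917) / (1 − 0.018917) = 0.10299 / 0.98108 ≈ 0.1050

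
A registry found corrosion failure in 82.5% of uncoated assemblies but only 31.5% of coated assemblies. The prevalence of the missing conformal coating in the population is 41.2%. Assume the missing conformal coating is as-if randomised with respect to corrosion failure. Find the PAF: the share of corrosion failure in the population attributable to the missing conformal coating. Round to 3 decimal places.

PAF ≈ 0.400

p₁ = 0.825, p₀ = 0.315.
Overall risk P(Y=1) = π·p₁ + (1−π)·p₀ = 0.412×0.825 + 0.588×0.315 = 0.52512.
Under exogeneity, PAF = [P(Y=1) − p₀] / P(Y=1).
PAF = (0.52512 − 0.315) / 0.52512 ≈ 0.4001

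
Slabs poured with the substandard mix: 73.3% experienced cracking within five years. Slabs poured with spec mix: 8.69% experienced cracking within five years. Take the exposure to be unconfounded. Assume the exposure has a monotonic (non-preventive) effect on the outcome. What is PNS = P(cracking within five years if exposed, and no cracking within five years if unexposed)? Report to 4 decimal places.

p₁ = 0.733, p₀ = 0.0869.
Under exogeneity and monotonicity, PNS = p₁ − p₀.
PNS = 0.733 − 0.0869 = 0.6461

PNS ≈ 0.6461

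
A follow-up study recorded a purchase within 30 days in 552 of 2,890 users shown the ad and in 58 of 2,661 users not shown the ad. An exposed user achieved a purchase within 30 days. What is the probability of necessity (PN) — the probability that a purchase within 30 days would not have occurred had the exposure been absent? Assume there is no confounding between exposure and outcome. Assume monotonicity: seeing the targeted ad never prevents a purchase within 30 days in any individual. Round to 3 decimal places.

p₁ = P(outcome | exposed) = 552/2890 = 0.191
p₀ = P(outcome | unexposed) = 58/2661 = 0.021796
Under exogeneity and monotonicity, PN = (p₁ − p₀) / p₁.
PN = (0.191 − 0.021796) / 0.191 = 0.16921 / 0.191 ≈ 0.8859

PN ≈ 0.886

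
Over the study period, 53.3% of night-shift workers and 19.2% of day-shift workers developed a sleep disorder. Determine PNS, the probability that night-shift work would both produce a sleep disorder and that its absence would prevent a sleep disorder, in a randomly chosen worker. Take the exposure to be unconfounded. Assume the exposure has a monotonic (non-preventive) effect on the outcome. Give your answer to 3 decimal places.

PNS ≈ 0.341

p₁ = 0.533, p₀ = 0.192.
Under exogeneity and monotonicity, PNS = p₁ − p₀.
PNS = 0.533 − 0.192 = 0.341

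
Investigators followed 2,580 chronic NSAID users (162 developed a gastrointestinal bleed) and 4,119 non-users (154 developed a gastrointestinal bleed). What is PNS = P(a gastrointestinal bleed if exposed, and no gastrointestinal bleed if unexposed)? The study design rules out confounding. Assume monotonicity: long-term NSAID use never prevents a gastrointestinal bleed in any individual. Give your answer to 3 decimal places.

p₁ = P(outcome | exposed) = 162/2580 = 0.062791
p₀ = P(outcome | unexposed) = 154/4119 = 0.037388
Under exogeneity and monotonicity, PNS = p₁ − p₀.
PNS = 0.062791 − 0.037388 = 0.025403

PNS ≈ 0.025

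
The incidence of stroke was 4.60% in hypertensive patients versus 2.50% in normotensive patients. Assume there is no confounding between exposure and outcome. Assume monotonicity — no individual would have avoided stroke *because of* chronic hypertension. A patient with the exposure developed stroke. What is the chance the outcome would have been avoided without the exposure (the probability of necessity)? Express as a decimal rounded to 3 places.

p₁ = 0.046, p₀ = 0.025.
Under exogeneity and monotonicity, PN = (p₁ − p₀) / p₁.
PN = (0.046 − 0.025) / 0.046 = 0.021 / 0.046 ≈ 0.4565

PN ≈ 0.457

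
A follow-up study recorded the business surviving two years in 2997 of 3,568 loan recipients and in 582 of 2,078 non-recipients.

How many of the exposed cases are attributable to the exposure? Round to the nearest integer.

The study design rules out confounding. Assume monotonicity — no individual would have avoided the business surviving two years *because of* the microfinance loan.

p₁ = P(outcome | exposed) = 2997/3568 = 0.83997
p₀ = P(outcome | unexposed) = 582/2078 = 0.28008
PN = (p₁ − p₀)/p₁ = (0.83997 − 0.28008) / 0.83997 ≈ 0.66656.
Attributable cases ≈ PN × (exposed cases) = 0.66656 × 2997 ≈ 1997.69.

about 1998 cases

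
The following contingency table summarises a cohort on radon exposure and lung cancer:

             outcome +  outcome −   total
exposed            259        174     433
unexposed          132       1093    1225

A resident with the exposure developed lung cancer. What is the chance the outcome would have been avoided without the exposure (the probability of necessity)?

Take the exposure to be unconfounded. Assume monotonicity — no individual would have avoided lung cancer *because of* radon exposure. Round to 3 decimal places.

PN ≈ 0.820

p₁ = P(outcome | exposed) = 259/433 = 0.59815
p₀ = P(outcome | unexposed) = 132/1225 = 0.10776
Under exogeneity and monotonicity, PN = (p₁ − p₀)/p₁.
PN = (0.59815 − 0.10776) / 0.59815 ≈ 0.8199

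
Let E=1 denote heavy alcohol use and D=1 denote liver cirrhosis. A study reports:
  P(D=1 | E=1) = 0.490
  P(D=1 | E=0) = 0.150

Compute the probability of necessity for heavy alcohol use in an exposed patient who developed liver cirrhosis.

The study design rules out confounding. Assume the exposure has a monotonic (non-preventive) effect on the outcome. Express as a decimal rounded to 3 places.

Let p₁ = 0.49, p₀ = 0.15.
Under exogeneity and monotonicity, PN = (p₁ − p₀) / p₁.
PN = (0.49 − 0.15) / 0.49 = 0.34 / 0.49 ≈ 0.6939

PN ≈ 0.694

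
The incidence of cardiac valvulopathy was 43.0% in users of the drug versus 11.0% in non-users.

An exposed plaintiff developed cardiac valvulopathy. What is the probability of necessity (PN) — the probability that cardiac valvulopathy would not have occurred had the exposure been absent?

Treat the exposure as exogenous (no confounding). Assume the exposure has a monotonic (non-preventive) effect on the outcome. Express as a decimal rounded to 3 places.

p₁ = 0.43, p₀ = 0.11.
Under exogeneity and monotonicity, PN = (p₁ − p₀) / p₁.
PN = (0.43 − 0.11) / 0.43 = 0.32 / 0.43 ≈ 0.7442

PN ≈ 0.744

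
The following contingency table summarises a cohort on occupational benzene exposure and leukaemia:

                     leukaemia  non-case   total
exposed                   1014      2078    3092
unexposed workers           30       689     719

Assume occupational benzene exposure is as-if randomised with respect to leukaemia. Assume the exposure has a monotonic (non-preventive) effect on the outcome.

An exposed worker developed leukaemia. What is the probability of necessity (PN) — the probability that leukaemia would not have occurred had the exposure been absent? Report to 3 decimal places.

PN ≈ 0.873

p₁ = P(outcome | exposed) = 1014/3092 = 0.32794
p₀ = P(outcome | unexposed) = 30/719 = 0.041725
Under exogeneity and monotonicity, PN = (p₁ − p₀)/p₁.
PN = (0.32794 − 0.041725) / 0.32794 ≈ 0.8728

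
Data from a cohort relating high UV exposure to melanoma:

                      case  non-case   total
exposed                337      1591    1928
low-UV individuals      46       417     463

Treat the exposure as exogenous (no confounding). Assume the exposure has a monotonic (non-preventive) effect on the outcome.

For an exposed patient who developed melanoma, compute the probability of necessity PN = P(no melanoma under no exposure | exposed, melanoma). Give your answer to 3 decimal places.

PN ≈ 0.432

p₁ = P(outcome | exposed) = 337/1928 = 0.17479
p₀ = P(outcome | unexposed) = 46/463 = 0.099352
Under exogeneity and monotonicity, PN = (p₁ − p₀) / p₁.
PN = (0.17479 − 0.099352) / 0.17479 = 0.07544 / 0.17479 ≈ 0.4316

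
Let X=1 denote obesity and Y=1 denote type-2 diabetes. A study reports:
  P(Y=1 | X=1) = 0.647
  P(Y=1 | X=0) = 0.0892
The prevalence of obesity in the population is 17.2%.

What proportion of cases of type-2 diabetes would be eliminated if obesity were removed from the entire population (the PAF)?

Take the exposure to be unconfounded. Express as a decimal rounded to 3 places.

PAF ≈ 0.518

Let p₁ = 0.647, p₀ = 0.0892.
Overall risk P(Y=1) = π·p₁ + (1−π)·p₀ = 0.172×0.647 + 0.828×0.0892 = 0.18514.
Under exogeneity, PAF = [P(Y=1) − p₀] / P(Y=1).
PAF = (0.18514 − 0.0892) / 0.18514 ≈ 0.5182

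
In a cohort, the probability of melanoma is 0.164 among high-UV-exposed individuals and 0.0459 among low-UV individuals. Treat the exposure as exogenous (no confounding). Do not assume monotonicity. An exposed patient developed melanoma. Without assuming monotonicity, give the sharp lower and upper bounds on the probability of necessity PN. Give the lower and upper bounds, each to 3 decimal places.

Let p₁ = 0.164, p₀ = 0.0459.
Under exogeneity alone the bounds on PN are max{0,(p₁−p₀)/p₁} ≤ PN ≤ min{1,(1−p₀)/p₁}.
  lower = (p₁ − p₀)/p₁ = 0.1181 / 0.164 ≈ 0.7201
  upper = min{1, (1 − p₀)/p₁} = 0.9541 / 0.164 ≈ 5.8177 → capped at 1

0.720 ≤ PN ≤ 1.000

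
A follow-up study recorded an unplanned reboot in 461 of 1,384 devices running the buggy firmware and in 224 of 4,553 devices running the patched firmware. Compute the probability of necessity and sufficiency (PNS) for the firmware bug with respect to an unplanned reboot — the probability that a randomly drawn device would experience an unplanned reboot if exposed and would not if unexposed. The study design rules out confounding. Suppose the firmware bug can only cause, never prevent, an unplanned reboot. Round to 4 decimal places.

PNS ≈ 0.2839

p₁ = P(outcome | exposed) = 461/1384 = 0.33309
p₀ = P(outcome | unexposed) = 224/4553 = 0.049198
Under exogeneity and monotonicity, PNS = p₁ − p₀.
PNS = 0.33309 − 0.049198 = 0.28389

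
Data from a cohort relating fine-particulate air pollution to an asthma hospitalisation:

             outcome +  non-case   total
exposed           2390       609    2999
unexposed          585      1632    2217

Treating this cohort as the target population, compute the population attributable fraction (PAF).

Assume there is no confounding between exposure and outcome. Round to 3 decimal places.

p₁ = P(outcome | exposed) = 2390/2999 = 0.79693
p₀ = P(outcome | unexposed) = 585/2217 = 0.26387
Exposure prevalence π = 2999/5216 = 0.57496; overall risk P(Y=1) = 0.57036.
Under exogeneity, PAF = [P(Y=1) − p₀]/P(Y=1).
PAF = (0.57036 − 0.26387) / 0.57036 ≈ 0.5374

PAF ≈ 0.537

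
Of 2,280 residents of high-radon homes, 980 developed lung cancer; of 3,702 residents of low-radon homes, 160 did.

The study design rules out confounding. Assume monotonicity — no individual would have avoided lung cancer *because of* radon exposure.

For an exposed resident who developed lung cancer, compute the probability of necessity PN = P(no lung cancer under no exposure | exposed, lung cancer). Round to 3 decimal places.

PN ≈ 0.899

p₁ = P(outcome | exposed) = 980/2280 = 0.42982
p₀ = P(outcome | unexposed) = 160/3702 = 0.04322
Under exogeneity and monotonicity, PN = (p₁ − p₀) / p₁.
PN = (0.42982 − 0.04322) / 0.42982 = 0.3866 / 0.42982 ≈ 0.8994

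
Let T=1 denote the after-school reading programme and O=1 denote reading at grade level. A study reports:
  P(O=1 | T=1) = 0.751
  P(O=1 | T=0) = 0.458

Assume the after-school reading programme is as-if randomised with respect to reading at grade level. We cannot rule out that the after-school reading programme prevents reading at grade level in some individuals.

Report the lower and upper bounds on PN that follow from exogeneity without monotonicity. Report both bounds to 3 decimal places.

0.390 ≤ PN ≤ 0.722

Let p₁ = 0.751, p₀ = 0.458.
Under exogeneity alone the bounds on PN are max{0,(p₁−p₀)/p₁} ≤ PN ≤ min{1,(1−p₀)/p₁}.
  lower = (p₁ − p₀)/p₁ = 0.293 / 0.751 ≈ 0.3901
  upper = min{1, (1 − p₀)/p₁} = 0.542 / 0.751 ≈ 0.7217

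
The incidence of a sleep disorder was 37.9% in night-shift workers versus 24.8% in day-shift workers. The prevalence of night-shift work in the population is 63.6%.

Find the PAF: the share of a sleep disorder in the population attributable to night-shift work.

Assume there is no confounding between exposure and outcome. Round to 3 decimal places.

p₁ = 0.379, p₀ = 0.248.
Overall risk P(Y=1) = π·p₁ + (1−π)·p₀ = 0.636×0.379 + 0.364×0.248 = 0.33132.
Under exogeneity, PAF = [P(Y=1) − p₀] / P(Y=1).
PAF = (0.33132 − 0.248) / 0.33132 ≈ 0.2515

PAF ≈ 0.251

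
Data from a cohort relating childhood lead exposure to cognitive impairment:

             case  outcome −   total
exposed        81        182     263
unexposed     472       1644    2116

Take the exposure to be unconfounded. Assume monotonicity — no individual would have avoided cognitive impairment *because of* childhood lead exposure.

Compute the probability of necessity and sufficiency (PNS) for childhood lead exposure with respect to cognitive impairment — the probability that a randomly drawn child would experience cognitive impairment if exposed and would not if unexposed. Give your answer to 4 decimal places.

p₁ = P(outcome | exposed) = 81/263 = 0.30798
p₀ = P(outcome | unexposed) = 472/2116 = 0.22306
Under exogeneity and monotonicity, PNS = p₁ − p₀.
PNS = 0.30798 − 0.22306 = 0.084922

PNS ≈ 0.0849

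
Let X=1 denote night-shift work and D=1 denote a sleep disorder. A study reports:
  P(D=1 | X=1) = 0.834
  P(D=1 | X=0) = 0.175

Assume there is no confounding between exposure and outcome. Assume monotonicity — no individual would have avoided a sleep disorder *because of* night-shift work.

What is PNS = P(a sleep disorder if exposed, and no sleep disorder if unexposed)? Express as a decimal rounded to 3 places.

Let p₁ = 0.834, p₀ = 0.175.
Under exogeneity and monotonicity, PNS = p₁ − p₀.
PNS = 0.834 − 0.175 = 0.659

PNS ≈ 0.659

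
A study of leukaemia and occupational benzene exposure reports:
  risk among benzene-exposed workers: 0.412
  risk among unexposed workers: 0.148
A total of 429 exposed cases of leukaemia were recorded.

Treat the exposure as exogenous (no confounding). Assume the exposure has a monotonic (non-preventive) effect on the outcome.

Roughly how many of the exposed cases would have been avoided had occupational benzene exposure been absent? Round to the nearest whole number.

about 275 cases

Let p₁ = 0.412, p₀ = 0.148.
PN = (p₁ − p₀)/p₁ = (0.412 − 0.148) / 0.412 ≈ 0.64078.
Attributable cases ≈ PN × (exposed cases) = 0.64078 × 429 ≈ 274.89.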